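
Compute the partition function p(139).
13610949895

p(n) counts ways to write n as a sum of positive integers (order ignored).
Euler's pentagonal recurrence: p(k) = p(k-1) + p(k-2) - p(k-5) - p(k-7) + p(k-12) + p(k-15) - ... (offsets j(3j∓1)/2, signs ++--, p(0)=1, p(<0)=0).
DP table for k = 0..138: p(0)=1, p(1)=1, p(2)=2, p(3)=3, p(4)=5, p(5)=7, p(6)=11, p(7)=15, p(8)=22, p(9)=30, p(10)=42, p(11)=56, p(12)=77, p(13)=101, p(14)=135, p(15)=176, p(16)=231, p(17)=297, p(18)=385, p(19)=490, p(20)=627, p(21)=792, p(22)=1002, p(23)=1255, p(24)=1575, p(25)=1958, p(26)=2436, p(27)=3010, p(28)=3718, p(29)=4565, p(30)=5604, p(31)=6842, p(32)=8349, p(33)=10143, p(34)=12310, p(35)=14883, p(36)=17977, p(37)=21637, p(38)=26015, p(39)=31185, p(40)=37338, p(41)=44583, p(42)=53174, p(43)=63261, p(44)=75175, p(45)=89134, p(46)=105558, p(47)=124754, p(48)=147273, p(49)=173525, p(50)=204226, p(51)=239943, p(52)=281589, p(53)=329931, p(54)=386155, p(55)=451276, p(56)=526823, p(57)=614154, p(58)=715220, p(59)=831820, p(60)=966467, p(61)=1121505, p(62)=1300156, p(63)=1505499, p(64)=1741630, p(65)=2012558, p(66)=2323520, p(67)=2679689, p(68)=3087735, p(69)=3554345, p(70)=4087968, p(71)=4697205, p(72)=5392783, p(73)=6185689, p(74)=7089500, p(75)=8118264, p(76)=9289091, p(77)=10619863, p(78)=12132164, p(79)=13848650, p(80)=15796476, p(81)=18004327, p(82)=20506255, p(83)=23338469, p(84)=26543660, p(85)=30167357, p(86)=34262962, p(87)=38887673, p(88)=44108109, p(89)=49995925, p(90)=56634173, p(91)=64112359, p(92)=72533807, p(93)=82010177, p(94)=92669720, p(95)=104651419, p(96)=118114304, p(97)=133230930, p(98)=150198136, p(99)=169229875, p(100)=190569292, p(101)=214481126, p(102)=241265379, p(103)=271248950, p(104)=304801365, p(105)=342325709, p(106)=384276336, p(107)=431149389, p(108)=483502844, p(109)=541946240, p(110)=607163746, p(111)=679903203, p(112)=761002156, p(113)=851376628, p(114)=952050665, p(115)=1064144451, p(116)=1188908248, p(117)=1327710076, p(118)=1482074143, p(119)=1653668665, p(120)=1844349560, p(121)=2056148051, p(122)=2291320912, p(123)=2552338241, p(124)=2841940500, p(125)=3163127352, p(126)=3519222692, p(127)=3913864295, p(128)=4351078600, p(129)=4835271870, p(130)=5371315400, p(131)=5964539504, p(132)=6620830889, p(133)=7346629512, p(134)=8149040695, p(135)=9035836076, p(136)=10015581680, p(137)=11097645016, p(138)=12292341831.
Final step: p(139) = p(138) + p(137) - p(134) - p(132) + p(127) + p(124) - p(117) - p(113) + p(104) + p(99) - p(88) - p(82) + p(69) + p(62) - p(47) - p(39) + p(22) + p(13)
= 12292341831 + 11097645016 - 8149040695 - 6620830889 + 3913864295 + 2841940500 - 1327710076 - 851376628 + 304801365 + 169229875 - 44108109 - 20506255 + 3554345 + 1300156 - 124754 - 31185 + 1002 + 101
= 13610949895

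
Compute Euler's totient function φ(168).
48

168 = 2^3 × 3 × 7
φ(n) = n × ∏(1 - 1/p) for each prime p dividing n
φ(168) = 168 × (1 - 1/2) × (1 - 1/3) × (1 - 1/7) = 48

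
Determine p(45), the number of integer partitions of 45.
89134

p(n) counts ways to write n as a sum of positive integers (order ignored).
Euler's pentagonal recurrence: p(k) = p(k-1) + p(k-2) - p(k-5) - p(k-7) + p(k-12) + p(k-15) - ... (offsets j(3j∓1)/2, signs ++--, p(0)=1, p(<0)=0).
DP table for k = 0..44: p(0)=1, p(1)=1, p(2)=2, p(3)=3, p(4)=5, p(5)=7, p(6)=11, p(7)=15, p(8)=22, p(9)=30, p(10)=42, p(11)=56, p(12)=77, p(13)=101, p(14)=135, p(15)=176, p(16)=231, p(17)=297, p(18)=385, p(19)=490, p(20)=627, p(21)=792, p(22)=1002, p(23)=1255, p(24)=1575, p(25)=1958, p(26)=2436, p(27)=3010, p(28)=3718, p(29)=4565, p(30)=5604, p(31)=6842, p(32)=8349, p(33)=10143, p(34)=12310, p(35)=14883, p(36)=17977, p(37)=21637, p(38)=26015, p(39)=31185, p(40)=37338, p(41)=44583, p(42)=53174, p(43)=63261, p(44)=75175.
Final step: p(45) = p(44) + p(43) - p(40) - p(38) + p(33) + p(30) - p(23) - p(19) + p(10) + p(5)
= 75175 + 63261 - 37338 - 26015 + 10143 + 5604 - 1255 - 490 + 42 + 7
= 89134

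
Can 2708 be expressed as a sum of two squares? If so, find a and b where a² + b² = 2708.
2² + 52² (a=2, b=52)

Factorization: 2708 = 2^2 × 677
By Fermat: n is sum of two squares iff every prime p ≡ 3 (mod 4) appears to even power.
All primes ≡ 3 (mod 4) appear to even power.
Search a = 0, 1, 2, … for 2708 - a² a perfect square: first hit at a = 2: 2708 - 4 = 2704 = 52².
2708 = 2² + 52² = 4 + 2704 ✓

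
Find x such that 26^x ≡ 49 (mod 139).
44

Baby-step giant-step with step n = ⌈√139⌉ = 12.
Baby steps 26^j mod 139 (j:value) for j=0..11: 0:1, 1:26, 2:120, 3:62, 4:83, 5:73, 6:91, 7:3, 8:78, 9:82, 10:47, 11:110.
Giant-step multiplier: 26^(-12) ≡ 26^(138-12) = 26^126 ≡ 106 (mod 139).
Giant steps γ_i = 49·106^i mod 139: γ_0=49, γ_1=51, γ_2=124, γ_3=78 (in table at j=8).
x = i·n + j = 3·12 + 8 = 44.
Check: 26^44 ≡ 49 (mod 139).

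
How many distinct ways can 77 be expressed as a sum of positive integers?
10619863

p(n) counts ways to write n as a sum of positive integers (order ignored).
Euler's pentagonal recurrence: p(k) = p(k-1) + p(k-2) - p(k-5) - p(k-7) + p(k-12) + p(k-15) - ... (offsets j(3j∓1)/2, signs ++--, p(0)=1, p(<0)=0).
DP table for k = 0..76: p(0)=1, p(1)=1, p(2)=2, p(3)=3, p(4)=5, p(5)=7, p(6)=11, p(7)=15, p(8)=22, p(9)=30, p(10)=42, p(11)=56, p(12)=77, p(13)=101, p(14)=135, p(15)=176, p(16)=231, p(17)=297, p(18)=385, p(19)=490, p(20)=627, p(21)=792, p(22)=1002, p(23)=1255, p(24)=1575, p(25)=1958, p(26)=2436, p(27)=3010, p(28)=3718, p(29)=4565, p(30)=5604, p(31)=6842, p(32)=8349, p(33)=10143, p(34)=12310, p(35)=14883, p(36)=17977, p(37)=21637, p(38)=26015, p(39)=31185, p(40)=37338, p(41)=44583, p(42)=53174, p(43)=63261, p(44)=75175, p(45)=89134, p(46)=105558, p(47)=124754, p(48)=147273, p(49)=173525, p(50)=204226, p(51)=239943, p(52)=281589, p(53)=329931, p(54)=386155, p(55)=451276, p(56)=526823, p(57)=614154, p(58)=715220, p(59)=831820, p(60)=966467, p(61)=1121505, p(62)=1300156, p(63)=1505499, p(64)=1741630, p(65)=2012558, p(66)=2323520, p(67)=2679689, p(68)=3087735, p(69)=3554345, p(70)=4087968, p(71)=4697205, p(72)=5392783, p(73)=6185689, p(74)=7089500, p(75)=8118264, p(76)=9289091.
Final step: p(77) = p(76) + p(75) - p(72) - p(70) + p(65) + p(62) - p(55) - p(51) + p(42) + p(37) - p(26) - p(20) + p(7) + p(0)
= 9289091 + 8118264 - 5392783 - 4087968 + 2012558 + 1300156 - 451276 - 239943 + 53174 + 21637 - 2436 - 627 + 15 + 1
= 10619863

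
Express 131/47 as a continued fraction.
[2; 1, 3, 1, 2, 3]

Euclidean algorithm steps:
131 = 2 × 47 + 37
47 = 1 × 37 + 10
37 = 3 × 10 + 7
10 = 1 × 7 + 3
7 = 2 × 3 + 1
3 = 3 × 1 + 0
Continued fraction: [2; 1, 3, 1, 2, 3]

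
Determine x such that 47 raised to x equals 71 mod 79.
63

Baby-step giant-step with step n = ⌈√79⌉ = 9.
Baby steps 47^j mod 79 (j:value) for j=0..8: 0:1, 1:47, 2:76, 3:17, 4:9, 5:28, 6:52, 7:74, 8:2.
Giant-step multiplier: 47^(-9) ≡ 47^(78-9) = 47^69 ≡ 58 (mod 79).
Giant steps γ_i = 71·58^i mod 79: γ_0=71, γ_1=10, γ_2=27, γ_3=65, γ_4=57, γ_5=67, γ_6=15, γ_7=1 (in table at j=0).
x = i·n + j = 7·9 + 0 = 63.
Check: 47^63 ≡ 71 (mod 79).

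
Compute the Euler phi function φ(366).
120

366 = 2 × 3 × 61
φ(n) = n × ∏(1 - 1/p) for each prime p dividing n
φ(366) = 366 × (1 - 1/2) × (1 - 1/3) × (1 - 1/61) = 120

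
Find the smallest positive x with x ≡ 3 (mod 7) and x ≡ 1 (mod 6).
31

Using Chinese Remainder Theorem:
M = 7 × 6 = 42
M1 = 6, M2 = 7
y1 = 6^(-1) mod 7 = 6
y2 = 7^(-1) mod 6 = 1
x = (3×6×6 + 1×7×1) mod 42 = 31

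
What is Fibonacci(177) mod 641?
611

Matrix identity: Q^n = [[F_(n+1), F_n], [F_n, F_(n-1)]] with Q = [[1,1],[1,0]].
n = 177 = 10110001₂. Square-and-multiply, entries mod 641:
Q^1 = [[1,1],[1,0]]
Q^2 = (Q^1)² = [[2,1],[1,1]]
Q^5 = (Q^2)²·Q = [[8,5],[5,3]]
Q^11 = (Q^5)²·Q = [[144,89],[89,55]]
Q^22 = (Q^11)² = [[453,404],[404,49]]
Q^44 = (Q^22)² = [[491,252],[252,239]]
Q^88 = (Q^44)² = [[110,634],[634,117]]
Q^177 = (Q^88)²·Q = [[304,611],[611,334]]
F_177 mod 641 = Q^177[0][1] = 611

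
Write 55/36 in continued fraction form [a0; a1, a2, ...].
[1; 1, 1, 8, 2]

Euclidean algorithm steps:
55 = 1 × 36 + 19
36 = 1 × 19 + 17
19 = 1 × 17 + 2
17 = 8 × 2 + 1
2 = 2 × 1 + 0
Continued fraction: [1; 1, 1, 8, 2]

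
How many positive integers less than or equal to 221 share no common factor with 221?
192

221 = 13 × 17
φ(n) = n × ∏(1 - 1/p) for each prime p dividing n
φ(221) = 221 × (1 - 1/13) × (1 - 1/17) = 192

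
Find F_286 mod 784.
335

Matrix identity: Q^n = [[F_(n+1), F_n], [F_n, F_(n-1)]] with Q = [[1,1],[1,0]].
n = 286 = 100011110₂. Square-and-multiply, entries mod 784:
Q^1 = [[1,1],[1,0]]
Q^2 = (Q^1)² = [[2,1],[1,1]]
Q^4 = (Q^2)² = [[5,3],[3,2]]
Q^8 = (Q^4)² = [[34,21],[21,13]]
Q^17 = (Q^8)²·Q = [[232,29],[29,203]]
Q^35 = (Q^17)²·Q = [[640,569],[569,71]]
Q^71 = (Q^35)²·Q = [[336,321],[321,15]]
Q^143 = (Q^71)²·Q = [[112,337],[337,559]]
Q^286 = (Q^143)² = [[673,335],[335,338]]
F_286 mod 784 = Q^286[0][1] = 335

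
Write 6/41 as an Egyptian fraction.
1/7 + 1/287

Greedy algorithm:
6/41: ceiling(41/6) = 7, use 1/7
1/287: ceiling(287/1) = 287, use 1/287
Result: 6/41 = 1/7 + 1/287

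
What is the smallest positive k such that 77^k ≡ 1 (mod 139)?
23

139 is prime, so ord(77) divides φ(139) = 138.
Divisors of 138: 1, 2, 3, 6, 23, 46, 69, 138.
Repeated squaring: 77^1 ≡ 77, 77^2 ≡ 91, 77^4 ≡ 80, 77^8 ≡ 6, 77^16 ≡ 36, 77^32 ≡ 45, 77^64 ≡ 79, 77^128 ≡ 125 (mod 139).
Test 77^d mod 139 for each divisor d in increasing order:
77^1 ≡ 77
77^2 ≡ 91
77^3 = 77^2·77^1 ≡ 57
77^6 = 77^4·77^2 ≡ 52
77^23 = 77^16·77^4·77^2·77^1 ≡ 1  ← first divisor giving 1
The order is 23.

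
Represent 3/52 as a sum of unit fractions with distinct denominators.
1/18 + 1/468

Greedy algorithm:
3/52: ceiling(52/3) = 18, use 1/18
1/468: ceiling(468/1) = 468, use 1/468
Result: 3/52 = 1/18 + 1/468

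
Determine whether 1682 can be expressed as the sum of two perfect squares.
1² + 41² (a=1, b=41)

Factorization: 1682 = 2 × 29^2
By Fermat: n is sum of two squares iff every prime p ≡ 3 (mod 4) appears to even power.
All primes ≡ 3 (mod 4) appear to even power.
Search a = 0, 1, 2, … for 1682 - a² a perfect square: first hit at a = 1: 1682 - 1 = 1681 = 41².
1682 = 1² + 41² = 1 + 1681 ✓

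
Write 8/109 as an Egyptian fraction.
1/14 + 1/509 + 1/776734

Greedy algorithm:
8/109: ceiling(109/8) = 14, use 1/14
3/1526: ceiling(1526/3) = 509, use 1/509
1/776734: ceiling(776734/1) = 776734, use 1/776734
Result: 8/109 = 1/14 + 1/509 + 1/776734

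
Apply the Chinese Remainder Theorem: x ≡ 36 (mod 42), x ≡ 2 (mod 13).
288

Using Chinese Remainder Theorem:
M = 42 × 13 = 546
M1 = 13, M2 = 42
y1 = 13^(-1) mod 42 = 13
y2 = 42^(-1) mod 13 = 9
x = (36×13×13 + 2×42×9) mod 546 = 288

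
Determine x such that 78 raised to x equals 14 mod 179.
166

Baby-step giant-step with step n = ⌈√179⌉ = 14.
Baby steps 78^j mod 179 (j:value) for j=0..13: 0:1, 1:78, 2:177, 3:23, 4:4, 5:133, 6:171, 7:92, 8:16, 9:174, 10:147, 11:10, 12:64, 13:159.
Giant-step multiplier: 78^(-14) ≡ 78^(178-14) = 78^164 ≡ 172 (mod 179).
Giant steps γ_i = 14·172^i mod 179: γ_0=14, γ_1=81, γ_2=149, γ_3=31, γ_4=141, γ_5=87, γ_6=107, γ_7=146, γ_8=52, γ_9=173, γ_10=42, γ_11=64 (in table at j=12).
x = i·n + j = 11·14 + 12 = 166.
Check: 78^166 ≡ 14 (mod 179).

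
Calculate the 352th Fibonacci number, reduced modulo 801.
267

Matrix identity: Q^n = [[F_(n+1), F_n], [F_n, F_(n-1)]] with Q = [[1,1],[1,0]].
n = 352 = 101100000₂. Square-and-multiply, entries mod 801:
Q^1 = [[1,1],[1,0]]
Q^2 = (Q^1)² = [[2,1],[1,1]]
Q^5 = (Q^2)²·Q = [[8,5],[5,3]]
Q^11 = (Q^5)²·Q = [[144,89],[89,55]]
Q^22 = (Q^11)² = [[622,89],[89,533]]
Q^44 = (Q^22)² = [[713,267],[267,446]]
Q^88 = (Q^44)² = [[535,267],[267,268]]
Q^176 = (Q^88)² = [[268,534],[534,535]]
Q^352 = (Q^176)² = [[535,267],[267,268]]
F_352 mod 801 = Q^352[0][1] = 267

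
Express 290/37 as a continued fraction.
[7; 1, 5, 6]

Euclidean algorithm steps:
290 = 7 × 37 + 31
37 = 1 × 31 + 6
31 = 5 × 6 + 1
6 = 6 × 1 + 0
Continued fraction: [7; 1, 5, 6]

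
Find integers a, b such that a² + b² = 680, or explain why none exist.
2² + 26² (a=2, b=26)

Factorization: 680 = 2^3 × 5 × 17
By Fermat: n is sum of two squares iff every prime p ≡ 3 (mod 4) appears to even power.
All primes ≡ 3 (mod 4) appear to even power.
Search a = 0, 1, 2, … for 680 - a² a perfect square: first hit at a = 2: 680 - 4 = 676 = 26².
680 = 2² + 26² = 4 + 676 ✓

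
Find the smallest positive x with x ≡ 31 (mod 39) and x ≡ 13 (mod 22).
343

Using Chinese Remainder Theorem:
M = 39 × 22 = 858
M1 = 22, M2 = 39
y1 = 22^(-1) mod 39 = 16
y2 = 39^(-1) mod 22 = 13
x = (31×22×16 + 13×39×13) mod 858 = 343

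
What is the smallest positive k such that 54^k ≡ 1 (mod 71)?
5

71 is prime, so ord(54) divides φ(71) = 70.
Divisors of 70: 1, 2, 5, 7, 10, 14, 35, 70.
Repeated squaring: 54^1 ≡ 54, 54^2 ≡ 5, 54^4 ≡ 25, 54^8 ≡ 57, 54^16 ≡ 54, 54^32 ≡ 5, 54^64 ≡ 25 (mod 71).
Test 54^d mod 71 for each divisor d in increasing order:
54^1 ≡ 54
54^2 ≡ 5
54^5 = 54^4·54^1 ≡ 1  ← first divisor giving 1
The order is 5.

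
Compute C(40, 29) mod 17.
0

Using Lucas' theorem:
Write n=40 and k=29 in base 17:
n in base 17: [2, 6]
k in base 17: [1, 12]
C(40,29) mod 17 = ∏ C(n_i, k_i) mod 17
Digit binomials (mod 17): C(2,1) = 2; C(6,12) = 0 (k_i > n_i)
Product: 2 × 0 = 0 ≡ 0 (mod 17)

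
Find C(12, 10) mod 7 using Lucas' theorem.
3

Using Lucas' theorem:
Write n=12 and k=10 in base 7:
n in base 7: [1, 5]
k in base 7: [1, 3]
C(12,10) mod 7 = ∏ C(n_i, k_i) mod 7
Digit binomials (mod 7): C(1,1) = 1; C(5,3) = 10 ≡ 3
Product: 1 × 3 = 3 ≡ 3 (mod 7)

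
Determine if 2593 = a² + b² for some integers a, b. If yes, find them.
17² + 48² (a=17, b=48)

Factorization: 2593 = 2593
By Fermat: n is sum of two squares iff every prime p ≡ 3 (mod 4) appears to even power.
All primes ≡ 3 (mod 4) appear to even power.
Search a = 0, 1, 2, … for 2593 - a² a perfect square: first hit at a = 17: 2593 - 289 = 2304 = 48².
2593 = 17² + 48² = 289 + 2304 ✓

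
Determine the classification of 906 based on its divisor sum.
abundant

Proper divisors of 906: sum = 1 + 2 + 3 + 6 + 151 + 302 + 453 = 918
Since 918 > 906, 906 is abundant.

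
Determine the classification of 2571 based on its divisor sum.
deficient

Proper divisors of 2571: sum = 1 + 3 + 857 = 861
Since 861 < 2571, 2571 is deficient.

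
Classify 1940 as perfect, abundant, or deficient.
abundant

Proper divisors of 1940: sum = 1 + 2 + 4 + 5 + 10 + 20 + 97 + 194 + 388 + 485 + 970 = 2176
Since 2176 > 1940, 1940 is abundant.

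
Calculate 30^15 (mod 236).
136

Repeated squaring. Binary of 15 = 1111.
30^1 ≡ 30 (mod 236); 30^2 ≡ 192 (mod 236); 30^4 ≡ 48 (mod 236); 30^8 ≡ 180 (mod 236)
30^15 = 30^1 × 30^2 × 30^4 × 30^8 ≡ 136 (mod 236)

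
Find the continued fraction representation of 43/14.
[3; 14]

Euclidean algorithm steps:
43 = 3 × 14 + 1
14 = 14 × 1 + 0
Continued fraction: [3; 14]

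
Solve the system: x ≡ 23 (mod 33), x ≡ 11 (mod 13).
89

Using Chinese Remainder Theorem:
M = 33 × 13 = 429
M1 = 13, M2 = 33
y1 = 13^(-1) mod 33 = 28
y2 = 33^(-1) mod 13 = 2
x = (23×13×28 + 11×33×2) mod 429 = 89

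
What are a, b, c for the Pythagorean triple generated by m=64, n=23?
(3567, 2944, 4625)

Euclid's formula: a = m² - n², b = 2mn, c = m² + n²
m = 64, n = 23
a = 64² - 23² = 4096 - 529 = 3567
b = 2 × 64 × 23 = 2944
c = 64² + 23² = 4096 + 529 = 4625
Verification: 3567² + 2944² = 12723489 + 8667136 = 21390625 = 4625² ✓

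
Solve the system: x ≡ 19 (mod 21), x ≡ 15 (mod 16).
271

Using Chinese Remainder Theorem:
M = 21 × 16 = 336
M1 = 16, M2 = 21
y1 = 16^(-1) mod 21 = 4
y2 = 21^(-1) mod 16 = 13
x = (19×16×4 + 15×21×13) mod 336 = 271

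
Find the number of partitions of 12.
77

p(n) counts ways to write n as a sum of positive integers (order ignored).
Euler's pentagonal recurrence: p(k) = p(k-1) + p(k-2) - p(k-5) - p(k-7) + p(k-12) + p(k-15) - ... (offsets j(3j∓1)/2, signs ++--, p(0)=1, p(<0)=0).
DP table for k = 0..11: p(0)=1, p(1)=1, p(2)=2, p(3)=3, p(4)=5, p(5)=7, p(6)=11, p(7)=15, p(8)=22, p(9)=30, p(10)=42, p(11)=56.
Final step: p(12) = p(11) + p(10) - p(7) - p(5) + p(0)
= 56 + 42 - 15 - 7 + 1
= 77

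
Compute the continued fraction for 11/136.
[0; 12, 2, 1, 3]

Euclidean algorithm steps:
11 = 0 × 136 + 11
136 = 12 × 11 + 4
11 = 2 × 4 + 3
4 = 1 × 3 + 1
3 = 3 × 1 + 0
Continued fraction: [0; 12, 2, 1, 3]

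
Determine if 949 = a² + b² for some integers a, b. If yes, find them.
7² + 30² (a=7, b=30)

Factorization: 949 = 13 × 73
By Fermat: n is sum of two squares iff every prime p ≡ 3 (mod 4) appears to even power.
All primes ≡ 3 (mod 4) appear to even power.
Search a = 0, 1, 2, … for 949 - a² a perfect square: first hit at a = 7: 949 - 49 = 900 = 30².
949 = 7² + 30² = 49 + 900 ✓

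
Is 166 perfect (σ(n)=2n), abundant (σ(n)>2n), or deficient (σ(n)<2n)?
deficient

Proper divisors of 166: sum = 1 + 2 + 83 = 86
Since 86 < 166, 166 is deficient.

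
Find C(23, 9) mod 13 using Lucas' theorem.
10

Using Lucas' theorem:
Write n=23 and k=9 in base 13:
n in base 13: [1, 10]
k in base 13: [0, 9]
C(23,9) mod 13 = ∏ C(n_i, k_i) mod 13
Digit binomials (mod 13): C(1,0) = 1; C(10,9) = 10
Product: 1 × 10 = 10 ≡ 10 (mod 13)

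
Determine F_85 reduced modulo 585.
170

Matrix identity: Q^n = [[F_(n+1), F_n], [F_n, F_(n-1)]] with Q = [[1,1],[1,0]].
n = 85 = 1010101₂. Square-and-multiply, entries mod 585:
Q^1 = [[1,1],[1,0]]
Q^2 = (Q^1)² = [[2,1],[1,1]]
Q^5 = (Q^2)²·Q = [[8,5],[5,3]]
Q^10 = (Q^5)² = [[89,55],[55,34]]
Q^21 = (Q^10)²·Q = [[161,416],[416,330]]
Q^42 = (Q^21)² = [[77,91],[91,571]]
Q^85 = (Q^42)²·Q = [[53,170],[170,468]]
F_85 mod 585 = Q^85[0][1] = 170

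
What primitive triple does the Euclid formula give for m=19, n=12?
(217, 456, 505)

Euclid's formula: a = m² - n², b = 2mn, c = m² + n²
m = 19, n = 12
a = 19² - 12² = 361 - 144 = 217
b = 2 × 19 × 12 = 456
c = 19² + 12² = 361 + 144 = 505
Verification: 217² + 456² = 47089 + 207936 = 255025 = 505² ✓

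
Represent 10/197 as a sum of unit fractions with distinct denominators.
1/20 + 1/1314 + 1/2588580

Greedy algorithm:
10/197: ceiling(197/10) = 20, use 1/20
3/3940: ceiling(3940/3) = 1314, use 1/1314
1/2588580: ceiling(2588580/1) = 2588580, use 1/2588580
Result: 10/197 = 1/20 + 1/1314 + 1/2588580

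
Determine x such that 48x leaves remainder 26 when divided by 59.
x ≡ 3 (mod 59)

gcd(48, 59) = 1, which divides 26, so solutions exist.
Find 48^(-1) mod 59 by the extended Euclidean algorithm:
59 = 1 × 48 + 11  ⟹  11 = (1)·59 + (-1)·48
48 = 4 × 11 + 4  ⟹  4 = (-4)·59 + (5)·48
11 = 2 × 4 + 3  ⟹  3 = (9)·59 + (-11)·48
4 = 1 × 3 + 1  ⟹  1 = (-13)·59 + (16)·48
So (16)·48 ≡ 1 (mod 59), i.e. 48^(-1) ≡ 16 (mod 59).
x ≡ 16 × 26 = 416 ≡ 3 (mod 59).
Check: 48 × 3 = 144 ≡ 26 (mod 59).
Unique solution: x ≡ 3 (mod 59)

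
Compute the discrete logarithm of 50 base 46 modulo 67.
17

Baby-step giant-step with step n = ⌈√67⌉ = 9.
Baby steps 46^j mod 67 (j:value) for j=0..8: 0:1, 1:46, 2:39, 3:52, 4:47, 5:18, 6:24, 7:32, 8:65.
Giant-step multiplier: 46^(-9) ≡ 46^(66-9) = 46^57 ≡ 8 (mod 67).
Giant steps γ_i = 50·8^i mod 67: γ_0=50, γ_1=65 (in table at j=8).
x = i·n + j = 1·9 + 8 = 17.
Check: 46^17 ≡ 50 (mod 67).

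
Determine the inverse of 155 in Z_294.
239

gcd(155, 294) = 1, so the inverse exists.
Extended Euclidean algorithm on (294, 155):
294 = 1 × 155 + 139  ⟹  139 = (1)·294 + (-1)·155
155 = 1 × 139 + 16  ⟹  16 = (-1)·294 + (2)·155
139 = 8 × 16 + 11  ⟹  11 = (9)·294 + (-17)·155
16 = 1 × 11 + 5  ⟹  5 = (-10)·294 + (19)·155
11 = 2 × 5 + 1  ⟹  1 = (29)·294 + (-55)·155
So (-55)·155 ≡ 1 (mod 294), i.e. 155^(-1) ≡ -55 ≡ 239 (mod 294).
Check: 155 × 239 = 37045 ≡ 1 (mod 294)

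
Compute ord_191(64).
95

191 is prime, so ord(64) divides φ(191) = 190.
Divisors of 190: 1, 2, 5, 10, 19, 38, 95, 190.
Repeated squaring: 64^1 ≡ 64, 64^2 ≡ 85, 64^4 ≡ 158, 64^8 ≡ 134, 64^16 ≡ 2, 64^32 ≡ 4, 64^64 ≡ 16, 64^128 ≡ 65 (mod 191).
Test 64^d mod 191 for each divisor d in increasing order:
64^1 ≡ 64
64^2 ≡ 85
64^5 = 64^4·64^1 ≡ 180
64^10 = 64^8·64^2 ≡ 121
64^19 = 64^16·64^2·64^1 ≡ 184
64^38 = 64^32·64^4·64^2 ≡ 49
64^95 = 64^64·64^16·64^8·64^4·64^2·64^1 ≡ 1  ← first divisor giving 1
The order is 95.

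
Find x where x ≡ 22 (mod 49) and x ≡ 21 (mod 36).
561

Using Chinese Remainder Theorem:
M = 49 × 36 = 1764
M1 = 36, M2 = 49
y1 = 36^(-1) mod 49 = 15
y2 = 49^(-1) mod 36 = 25
x = (22×36×15 + 21×49×25) mod 1764 = 561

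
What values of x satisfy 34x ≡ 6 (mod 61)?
x ≡ 54 (mod 61)

gcd(34, 61) = 1, which divides 6, so solutions exist.
Find 34^(-1) mod 61 by the extended Euclidean algorithm:
61 = 1 × 34 + 27  ⟹  27 = (1)·61 + (-1)·34
34 = 1 × 27 + 7  ⟹  7 = (-1)·61 + (2)·34
27 = 3 × 7 + 6  ⟹  6 = (4)·61 + (-7)·34
7 = 1 × 6 + 1  ⟹  1 = (-5)·61 + (9)·34
So (9)·34 ≡ 1 (mod 61), i.e. 34^(-1) ≡ 9 (mod 61).
x ≡ 9 × 6 = 54 ≡ 54 (mod 61).
Check: 34 × 54 = 1836 ≡ 6 (mod 61).
Unique solution: x ≡ 54 (mod 61)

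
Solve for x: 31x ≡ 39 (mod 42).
x ≡ 27 (mod 42)

gcd(31, 42) = 1, which divides 39, so solutions exist.
Find 31^(-1) mod 42 by the extended Euclidean algorithm:
42 = 1 × 31 + 11  ⟹  11 = (1)·42 + (-1)·31
31 = 2 × 11 + 9  ⟹  9 = (-2)·42 + (3)·31
11 = 1 × 9 + 2  ⟹  2 = (3)·42 + (-4)·31
9 = 4 × 2 + 1  ⟹  1 = (-14)·42 + (19)·31
So (19)·31 ≡ 1 (mod 42), i.e. 31^(-1) ≡ 19 (mod 42).
x ≡ 19 × 39 = 741 ≡ 27 (mod 42).
Check: 31 × 27 = 837 ≡ 39 (mod 42).
Unique solution: x ≡ 27 (mod 42)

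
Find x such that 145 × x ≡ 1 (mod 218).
215

gcd(145, 218) = 1, so the inverse exists.
Extended Euclidean algorithm on (218, 145):
218 = 1 × 145 + 73  ⟹  73 = (1)·218 + (-1)·145
145 = 1 × 73 + 72  ⟹  72 = (-1)·218 + (2)·145
73 = 1 × 72 + 1  ⟹  1 = (2)·218 + (-3)·145
So (-3)·145 ≡ 1 (mod 218), i.e. 145^(-1) ≡ -3 ≡ 215 (mod 218).
Check: 145 × 215 = 31175 ≡ 1 (mod 218)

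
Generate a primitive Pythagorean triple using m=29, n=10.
(741, 580, 941)

Euclid's formula: a = m² - n², b = 2mn, c = m² + n²
m = 29, n = 10
a = 29² - 10² = 841 - 100 = 741
b = 2 × 29 × 10 = 580
c = 29² + 10² = 841 + 100 = 941
Verification: 741² + 580² = 549081 + 336400 = 885481 = 941² ✓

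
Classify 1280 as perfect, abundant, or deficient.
abundant

Proper divisors of 1280: sum = 1 + 2 + 4 + 5 + 8 + 10 + 16 + 20 + ... + 160 + 256 + 320 + 640 (17 divisors) = 1786
Since 1786 > 1280, 1280 is abundant.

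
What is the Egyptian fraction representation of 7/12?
1/2 + 1/12

Greedy algorithm:
7/12: ceiling(12/7) = 2, use 1/2
1/12: ceiling(12/1) = 12, use 1/12
Result: 7/12 = 1/2 + 1/12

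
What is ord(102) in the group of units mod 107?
53

107 is prime, so ord(102) divides φ(107) = 106.
Divisors of 106: 1, 2, 53, 106.
Repeated squaring: 102^1 ≡ 102, 102^2 ≡ 25, 102^4 ≡ 90, 102^8 ≡ 75, 102^16 ≡ 61, 102^32 ≡ 83, 102^64 ≡ 41 (mod 107).
Test 102^d mod 107 for each divisor d in increasing order:
102^1 ≡ 102
102^2 ≡ 25
102^53 = 102^32·102^16·102^4·102^1 ≡ 1  ← first divisor giving 1
The order is 53.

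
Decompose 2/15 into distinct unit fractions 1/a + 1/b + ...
1/8 + 1/120

Greedy algorithm:
2/15: ceiling(15/2) = 8, use 1/8
1/120: ceiling(120/1) = 120, use 1/120
Result: 2/15 = 1/8 + 1/120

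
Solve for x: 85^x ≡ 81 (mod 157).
8

Baby-step giant-step with step n = ⌈√157⌉ = 13.
Baby steps 85^j mod 157 (j:value) for j=0..12: 0:1, 1:85, 2:3, 3:98, 4:9, 5:137, 6:27, 7:97, 8:81, 9:134, 10:86, 11:88, 12:101.
h = 81 is already in the table at j=8, so x = 8.
Check: 85^8 ≡ 81 (mod 157).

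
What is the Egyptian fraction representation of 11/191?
1/18 + 1/492 + 1/281916

Greedy algorithm:
11/191: ceiling(191/11) = 18, use 1/18
7/3438: ceiling(3438/7) = 492, use 1/492
1/281916: ceiling(281916/1) = 281916, use 1/281916
Result: 11/191 = 1/18 + 1/492 + 1/281916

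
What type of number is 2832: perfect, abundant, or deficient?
abundant

Proper divisors of 2832: sum = 1 + 2 + 3 + 4 + 6 + 8 + 12 + 16 + ... + 472 + 708 + 944 + 1416 (19 divisors) = 4608
Since 4608 > 2832, 2832 is abundant.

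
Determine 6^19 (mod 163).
135

Repeated squaring. Binary of 19 = 10011.
6^1 ≡ 6 (mod 163); 6^2 ≡ 36 (mod 163); 6^4 ≡ 155 (mod 163); 6^8 ≡ 64 (mod 163); 6^16 ≡ 21 (mod 163)
6^19 = 6^1 × 6^2 × 6^16 ≡ 135 (mod 163)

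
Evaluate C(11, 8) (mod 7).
4

Using Lucas' theorem:
Write n=11 and k=8 in base 7:
n in base 7: [1, 4]
k in base 7: [1, 1]
C(11,8) mod 7 = ∏ C(n_i, k_i) mod 7
Digit binomials (mod 7): C(1,1) = 1; C(4,1) = 4
Product: 1 × 4 = 4 ≡ 4 (mod 7)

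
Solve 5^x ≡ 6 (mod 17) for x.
3

Baby-step giant-step with step n = ⌈√17⌉ = 5.
Baby steps 5^j mod 17 (j:value) for j=0..4: 0:1, 1:5, 2:8, 3:6, 4:13.
h = 6 is already in the table at j=3, so x = 3.
Check: 5^3 ≡ 6 (mod 17).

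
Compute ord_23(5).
22

23 is prime, so ord(5) divides φ(23) = 22.
Divisors of 22: 1, 2, 11, 22.
Repeated squaring: 5^1 ≡ 5, 5^2 ≡ 2, 5^4 ≡ 4, 5^8 ≡ 16, 5^16 ≡ 3 (mod 23).
Test 5^d mod 23 for each divisor d in increasing order:
5^1 ≡ 5
5^2 ≡ 2
5^11 = 5^8·5^2·5^1 ≡ 22
5^22 = 5^16·5^4·5^2 ≡ 1  ← first divisor giving 1
The order is 22.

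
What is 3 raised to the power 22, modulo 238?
151

Repeated squaring. Binary of 22 = 10110.
3^1 ≡ 3 (mod 238); 3^2 ≡ 9 (mod 238); 3^4 ≡ 81 (mod 238); 3^8 ≡ 135 (mod 238); 3^16 ≡ 137 (mod 238)
3^22 = 3^2 × 3^4 × 3^16 ≡ 151 (mod 238)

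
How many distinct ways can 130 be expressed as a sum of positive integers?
5371315400

p(n) counts ways to write n as a sum of positive integers (order ignored).
Euler's pentagonal recurrence: p(k) = p(k-1) + p(k-2) - p(k-5) - p(k-7) + p(k-12) + p(k-15) - ... (offsets j(3j∓1)/2, signs ++--, p(0)=1, p(<0)=0).
DP table for k = 0..129: p(0)=1, p(1)=1, p(2)=2, p(3)=3, p(4)=5, p(5)=7, p(6)=11, p(7)=15, p(8)=22, p(9)=30, p(10)=42, p(11)=56, p(12)=77, p(13)=101, p(14)=135, p(15)=176, p(16)=231, p(17)=297, p(18)=385, p(19)=490, p(20)=627, p(21)=792, p(22)=1002, p(23)=1255, p(24)=1575, p(25)=1958, p(26)=2436, p(27)=3010, p(28)=3718, p(29)=4565, p(30)=5604, p(31)=6842, p(32)=8349, p(33)=10143, p(34)=12310, p(35)=14883, p(36)=17977, p(37)=21637, p(38)=26015, p(39)=31185, p(40)=37338, p(41)=44583, p(42)=53174, p(43)=63261, p(44)=75175, p(45)=89134, p(46)=105558, p(47)=124754, p(48)=147273, p(49)=173525, p(50)=204226, p(51)=239943, p(52)=281589, p(53)=329931, p(54)=386155, p(55)=451276, p(56)=526823, p(57)=614154, p(58)=715220, p(59)=831820, p(60)=966467, p(61)=1121505, p(62)=1300156, p(63)=1505499, p(64)=1741630, p(65)=2012558, p(66)=2323520, p(67)=2679689, p(68)=3087735, p(69)=3554345, p(70)=4087968, p(71)=4697205, p(72)=5392783, p(73)=6185689, p(74)=7089500, p(75)=8118264, p(76)=9289091, p(77)=10619863, p(78)=12132164, p(79)=13848650, p(80)=15796476, p(81)=18004327, p(82)=20506255, p(83)=23338469, p(84)=26543660, p(85)=30167357, p(86)=34262962, p(87)=38887673, p(88)=44108109, p(89)=49995925, p(90)=56634173, p(91)=64112359, p(92)=72533807, p(93)=82010177, p(94)=92669720, p(95)=104651419, p(96)=118114304, p(97)=133230930, p(98)=150198136, p(99)=169229875, p(100)=190569292, p(101)=214481126, p(102)=241265379, p(103)=271248950, p(104)=304801365, p(105)=342325709, p(106)=384276336, p(107)=431149389, p(108)=483502844, p(109)=541946240, p(110)=607163746, p(111)=679903203, p(112)=761002156, p(113)=851376628, p(114)=952050665, p(115)=1064144451, p(116)=1188908248, p(117)=1327710076, p(118)=1482074143, p(119)=1653668665, p(120)=1844349560, p(121)=2056148051, p(122)=2291320912, p(123)=2552338241, p(124)=2841940500, p(125)=3163127352, p(126)=3519222692, p(127)=3913864295, p(128)=4351078600, p(129)=4835271870.
Final step: p(130) = p(129) + p(128) - p(125) - p(123) + p(118) + p(115) - p(108) - p(104) + p(95) + p(90) - p(79) - p(73) + p(60) + p(53) - p(38) - p(30) + p(13) + p(4)
= 4835271870 + 4351078600 - 3163127352 - 2552338241 + 1482074143 + 1064144451 - 483502844 - 304801365 + 104651419 + 56634173 - 13848650 - 6185689 + 966467 + 329931 - 26015 - 5604 + 101 + 5
= 5371315400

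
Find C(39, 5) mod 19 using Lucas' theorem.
0

Using Lucas' theorem:
Write n=39 and k=5 in base 19:
n in base 19: [2, 1]
k in base 19: [0, 5]
C(39,5) mod 19 = ∏ C(n_i, k_i) mod 19
Digit binomials (mod 19): C(2,0) = 1; C(1,5) = 0 (k_i > n_i)
Product: 1 × 0 = 0 ≡ 0 (mod 19)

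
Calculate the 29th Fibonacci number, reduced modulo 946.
551

Matrix identity: Q^n = [[F_(n+1), F_n], [F_n, F_(n-1)]] with Q = [[1,1],[1,0]].
n = 29 = 11101₂. Square-and-multiply, entries mod 946:
Q^1 = [[1,1],[1,0]]
Q^3 = (Q^1)²·Q = [[3,2],[2,1]]
Q^7 = (Q^3)²·Q = [[21,13],[13,8]]
Q^14 = (Q^7)² = [[610,377],[377,233]]
Q^29 = (Q^14)²·Q = [[506,551],[551,901]]
F_29 mod 946 = Q^29[0][1] = 551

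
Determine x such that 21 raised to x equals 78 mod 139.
124

Baby-step giant-step with step n = ⌈√139⌉ = 12.
Baby steps 21^j mod 139 (j:value) for j=0..11: 0:1, 1:21, 2:24, 3:87, 4:20, 5:3, 6:63, 7:72, 8:122, 9:60, 10:9, 11:50.
Giant-step multiplier: 21^(-12) ≡ 21^(138-12) = 21^126 ≡ 65 (mod 139).
Giant steps γ_i = 78·65^i mod 139: γ_0=78, γ_1=66, γ_2=120, γ_3=16, γ_4=67, γ_5=46, γ_6=71, γ_7=28, γ_8=13, γ_9=11, γ_10=20 (in table at j=4).
x = i·n + j = 10·12 + 4 = 124.
Check: 21^124 ≡ 78 (mod 139).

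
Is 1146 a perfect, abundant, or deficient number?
abundant

Proper divisors of 1146: sum = 1 + 2 + 3 + 6 + 191 + 382 + 573 = 1158
Since 1158 > 1146, 1146 is abundant.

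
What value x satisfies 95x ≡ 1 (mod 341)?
140

gcd(95, 341) = 1, so the inverse exists.
Extended Euclidean algorithm on (341, 95):
341 = 3 × 95 + 56  ⟹  56 = (1)·341 + (-3)·95
95 = 1 × 56 + 39  ⟹  39 = (-1)·341 + (4)·95
56 = 1 × 39 + 17  ⟹  17 = (2)·341 + (-7)·95
39 = 2 × 17 + 5  ⟹  5 = (-5)·341 + (18)·95
17 = 3 × 5 + 2  ⟹  2 = (17)·341 + (-61)·95
5 = 2 × 2 + 1  ⟹  1 = (-39)·341 + (140)·95
So (140)·95 ≡ 1 (mod 341), i.e. 95^(-1) ≡ 140 (mod 341).
Check: 95 × 140 = 13300 ≡ 1 (mod 341)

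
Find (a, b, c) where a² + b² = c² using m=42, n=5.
(1739, 420, 1789)

Euclid's formula: a = m² - n², b = 2mn, c = m² + n²
m = 42, n = 5
a = 42² - 5² = 1764 - 25 = 1739
b = 2 × 42 × 5 = 420
c = 42² + 5² = 1764 + 25 = 1789
Verification: 1739² + 420² = 3024121 + 176400 = 3200521 = 1789² ✓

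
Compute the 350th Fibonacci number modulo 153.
98

Matrix identity: Q^n = [[F_(n+1), F_n], [F_n, F_(n-1)]] with Q = [[1,1],[1,0]].
n = 350 = 101011110₂. Square-and-multiply, entries mod 153:
Q^1 = [[1,1],[1,0]]
Q^2 = (Q^1)² = [[2,1],[1,1]]
Q^5 = (Q^2)²·Q = [[8,5],[5,3]]
Q^10 = (Q^5)² = [[89,55],[55,34]]
Q^21 = (Q^10)²·Q = [[116,83],[83,33]]
Q^43 = (Q^21)²·Q = [[123,149],[149,127]]
Q^87 = (Q^43)²·Q = [[69,151],[151,71]]
Q^175 = (Q^87)²·Q = [[48,22],[22,26]]
Q^350 = (Q^175)² = [[34,98],[98,89]]
F_350 mod 153 = Q^350[0][1] = 98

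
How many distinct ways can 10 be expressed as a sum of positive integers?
42

p(n) counts ways to write n as a sum of positive integers (order ignored).
Examples: 10; 9 + 1; 8 + 2; 8 + 1 + 1; 7 + 3; ... (42 total)
p(10) = 42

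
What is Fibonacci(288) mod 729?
189

Matrix identity: Q^n = [[F_(n+1), F_n], [F_n, F_(n-1)]] with Q = [[1,1],[1,0]].
n = 288 = 100100000₂. Square-and-multiply, entries mod 729:
Q^1 = [[1,1],[1,0]]
Q^2 = (Q^1)² = [[2,1],[1,1]]
Q^4 = (Q^2)² = [[5,3],[3,2]]
Q^9 = (Q^4)²·Q = [[55,34],[34,21]]
Q^18 = (Q^9)² = [[536,397],[397,139]]
Q^36 = (Q^18)² = [[215,432],[432,512]]
Q^72 = (Q^36)² = [[298,594],[594,433]]
Q^144 = (Q^72)² = [[595,459],[459,136]]
Q^288 = (Q^144)² = [[460,189],[189,271]]
F_288 mod 729 = Q^288[0][1] = 189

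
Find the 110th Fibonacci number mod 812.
405

Matrix identity: Q^n = [[F_(n+1), F_n], [F_n, F_(n-1)]] with Q = [[1,1],[1,0]].
n = 110 = 1101110₂. Square-and-multiply, entries mod 812:
Q^1 = [[1,1],[1,0]]
Q^3 = (Q^1)²·Q = [[3,2],[2,1]]
Q^6 = (Q^3)² = [[13,8],[8,5]]
Q^13 = (Q^6)²·Q = [[377,233],[233,144]]
Q^27 = (Q^13)²·Q = [[319,726],[726,405]]
Q^55 = (Q^27)²·Q = [[609,349],[349,260]]
Q^110 = (Q^55)² = [[610,405],[405,205]]
F_110 mod 812 = Q^110[0][1] = 405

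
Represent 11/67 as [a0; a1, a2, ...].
[0; 6, 11]

Euclidean algorithm steps:
11 = 0 × 67 + 11
67 = 6 × 11 + 1
11 = 11 × 1 + 0
Continued fraction: [0; 6, 11]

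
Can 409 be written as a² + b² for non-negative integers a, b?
3² + 20² (a=3, b=20)

Factorization: 409 = 409
By Fermat: n is sum of two squares iff every prime p ≡ 3 (mod 4) appears to even power.
All primes ≡ 3 (mod 4) appear to even power.
Search a = 0, 1, 2, … for 409 - a² a perfect square: first hit at a = 3: 409 - 9 = 400 = 20².
409 = 3² + 20² = 9 + 400 ✓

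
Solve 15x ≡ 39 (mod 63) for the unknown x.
x ≡ 11 (mod 21)

gcd(15, 63) = 3, which divides 39, so solutions exist.
Divide through by 3: 5x ≡ 13 (mod 21).
Find 5^(-1) mod 21 by the extended Euclidean algorithm:
21 = 4 × 5 + 1  ⟹  1 = (1)·21 + (-4)·5
So (-4)·5 ≡ 1 (mod 21), i.e. 5^(-1) ≡ -4 ≡ 17 (mod 21).
x ≡ 17 × 13 = 221 ≡ 11 (mod 21).
Check: 15 × 11 = 165 ≡ 39 (mod 63).
x ≡ 11 (mod 21), giving 3 solutions mod 63.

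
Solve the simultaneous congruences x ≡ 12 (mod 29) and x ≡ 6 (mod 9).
186

Using Chinese Remainder Theorem:
M = 29 × 9 = 261
M1 = 9, M2 = 29
y1 = 9^(-1) mod 29 = 13
y2 = 29^(-1) mod 9 = 5
x = (12×9×13 + 6×29×5) mod 261 = 186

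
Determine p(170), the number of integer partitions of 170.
274768617130

p(n) counts ways to write n as a sum of positive integers (order ignored).
Euler's pentagonal recurrence: p(k) = p(k-1) + p(k-2) - p(k-5) - p(k-7) + p(k-12) + p(k-15) - ... (offsets j(3j∓1)/2, signs ++--, p(0)=1, p(<0)=0).
DP table for k = 0..169: p(0)=1, p(1)=1, p(2)=2, p(3)=3, p(4)=5, p(5)=7, p(6)=11, p(7)=15, p(8)=22, p(9)=30, p(10)=42, p(11)=56, p(12)=77, p(13)=101, p(14)=135, p(15)=176, p(16)=231, p(17)=297, p(18)=385, p(19)=490, p(20)=627, p(21)=792, p(22)=1002, p(23)=1255, p(24)=1575, p(25)=1958, p(26)=2436, p(27)=3010, p(28)=3718, p(29)=4565, p(30)=5604, p(31)=6842, p(32)=8349, p(33)=10143, p(34)=12310, p(35)=14883, p(36)=17977, p(37)=21637, p(38)=26015, p(39)=31185, p(40)=37338, p(41)=44583, p(42)=53174, p(43)=63261, p(44)=75175, p(45)=89134, p(46)=105558, p(47)=124754, p(48)=147273, p(49)=173525, p(50)=204226, p(51)=239943, p(52)=281589, p(53)=329931, p(54)=386155, p(55)=451276, p(56)=526823, p(57)=614154, p(58)=715220, p(59)=831820, p(60)=966467, p(61)=1121505, p(62)=1300156, p(63)=1505499, p(64)=1741630, p(65)=2012558, p(66)=2323520, p(67)=2679689, p(68)=3087735, p(69)=3554345, p(70)=4087968, p(71)=4697205, p(72)=5392783, p(73)=6185689, p(74)=7089500, p(75)=8118264, p(76)=9289091, p(77)=10619863, p(78)=12132164, p(79)=13848650, p(80)=15796476, p(81)=18004327, p(82)=20506255, p(83)=23338469, p(84)=26543660, p(85)=30167357, p(86)=34262962, p(87)=38887673, p(88)=44108109, p(89)=49995925, p(90)=56634173, p(91)=64112359, p(92)=72533807, p(93)=82010177, p(94)=92669720, p(95)=104651419, p(96)=118114304, p(97)=133230930, p(98)=150198136, p(99)=169229875, p(100)=190569292, p(101)=214481126, p(102)=241265379, p(103)=271248950, p(104)=304801365, p(105)=342325709, p(106)=384276336, p(107)=431149389, p(108)=483502844, p(109)=541946240, p(110)=607163746, p(111)=679903203, p(112)=761002156, p(113)=851376628, p(114)=952050665, p(115)=1064144451, p(116)=1188908248, p(117)=1327710076, p(118)=1482074143, p(119)=1653668665, p(120)=1844349560, p(121)=2056148051, p(122)=2291320912, p(123)=2552338241, p(124)=2841940500, p(125)=3163127352, p(126)=3519222692, p(127)=3913864295, p(128)=4351078600, p(129)=4835271870, p(130)=5371315400, p(131)=5964539504, p(132)=6620830889, p(133)=7346629512, p(134)=8149040695, p(135)=9035836076, p(136)=10015581680, p(137)=11097645016, p(138)=12292341831, p(139)=13610949895, p(140)=15065878135, p(141)=16670689208, p(142)=18440293320, p(143)=20390982757, p(144)=22540654445, p(145)=24908858009, p(146)=27517052599, p(147)=30388671978, p(148)=33549419497, p(149)=37027355200, p(150)=40853235313, p(151)=45060624582, p(152)=49686288421, p(153)=54770336324, p(154)=60356673280, p(155)=66493182097, p(156)=73232243759, p(157)=80630964769, p(158)=88751778802, p(159)=97662728555, p(160)=107438159466, p(161)=118159068427, p(162)=129913904637, p(163)=142798995930, p(164)=156919475295, p(165)=172389800255, p(166)=189334822579, p(167)=207890420102, p(168)=228204732751, p(169)=250438925115.
Final step: p(170) = p(169) + p(168) - p(165) - p(163) + p(158) + p(155) - p(148) - p(144) + p(135) + p(130) - p(119) - p(113) + p(100) + p(93) - p(78) - p(70) + p(53) + p(44) - p(25) - p(15)
= 250438925115 + 228204732751 - 172389800255 - 142798995930 + 88751778802 + 66493182097 - 33549419497 - 22540654445 + 9035836076 + 5371315400 - 1653668665 - 851376628 + 190569292 + 82010177 - 12132164 - 4087968 + 329931 + 75175 - 1958 - 176
= 274768617130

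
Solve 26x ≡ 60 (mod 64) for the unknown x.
x ≡ 22 (mod 32)

gcd(26, 64) = 2, which divides 60, so solutions exist.
Divide through by 2: 13x ≡ 30 (mod 32).
Find 13^(-1) mod 32 by the extended Euclidean algorithm:
32 = 2 × 13 + 6  ⟹  6 = (1)·32 + (-2)·13
13 = 2 × 6 + 1  ⟹  1 = (-2)·32 + (5)·13
So (5)·13 ≡ 1 (mod 32), i.e. 13^(-1) ≡ 5 (mod 32).
x ≡ 5 × 30 = 150 ≡ 22 (mod 32).
Check: 26 × 22 = 572 ≡ 60 (mod 64).
x ≡ 22 (mod 32), giving 2 solutions mod 64.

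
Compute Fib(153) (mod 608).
34

Matrix identity: Q^n = [[F_(n+1), F_n], [F_n, F_(n-1)]] with Q = [[1,1],[1,0]].
n = 153 = 10011001₂. Square-and-multiply, entries mod 608:
Q^1 = [[1,1],[1,0]]
Q^2 = (Q^1)² = [[2,1],[1,1]]
Q^4 = (Q^2)² = [[5,3],[3,2]]
Q^9 = (Q^4)²·Q = [[55,34],[34,21]]
Q^19 = (Q^9)²·Q = [[77,533],[533,152]]
Q^38 = (Q^19)² = [[2,457],[457,153]]
Q^76 = (Q^38)² = [[309,307],[307,2]]
Q^153 = (Q^76)²·Q = [[55,34],[34,21]]
F_153 mod 608 = Q^153[0][1] = 34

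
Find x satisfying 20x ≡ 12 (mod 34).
x ≡ 4 (mod 17)

gcd(20, 34) = 2, which divides 12, so solutions exist.
Divide through by 2: 10x ≡ 6 (mod 17).
Find 10^(-1) mod 17 by the extended Euclidean algorithm:
17 = 1 × 10 + 7  ⟹  7 = (1)·17 + (-1)·10
10 = 1 × 7 + 3  ⟹  3 = (-1)·17 + (2)·10
7 = 2 × 3 + 1  ⟹  1 = (3)·17 + (-5)·10
So (-5)·10 ≡ 1 (mod 17), i.e. 10^(-1) ≡ -5 ≡ 12 (mod 17).
x ≡ 12 × 6 = 72 ≡ 4 (mod 17).
Check: 20 × 4 = 80 ≡ 12 (mod 34).
x ≡ 4 (mod 17), giving 2 solutions mod 34.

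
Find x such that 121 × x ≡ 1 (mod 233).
52

gcd(121, 233) = 1, so the inverse exists.
Extended Euclidean algorithm on (233, 121):
233 = 1 × 121 + 112  ⟹  112 = (1)·233 + (-1)·121
121 = 1 × 112 + 9  ⟹  9 = (-1)·233 + (2)·121
112 = 12 × 9 + 4  ⟹  4 = (13)·233 + (-25)·121
9 = 2 × 4 + 1  ⟹  1 = (-27)·233 + (52)·121
So (52)·121 ≡ 1 (mod 233), i.e. 121^(-1) ≡ 52 (mod 233).
Check: 121 × 52 = 6292 ≡ 1 (mod 233)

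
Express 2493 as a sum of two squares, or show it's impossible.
27² + 42² (a=27, b=42)

Factorization: 2493 = 3^2 × 277
By Fermat: n is sum of two squares iff every prime p ≡ 3 (mod 4) appears to even power.
All primes ≡ 3 (mod 4) appear to even power.
Search a = 0, 1, 2, … for 2493 - a² a perfect square: first hit at a = 27: 2493 - 729 = 1764 = 42².
2493 = 27² + 42² = 729 + 1764 ✓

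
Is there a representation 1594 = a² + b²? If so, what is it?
15² + 37² (a=15, b=37)

Factorization: 1594 = 2 × 797
By Fermat: n is sum of two squares iff every prime p ≡ 3 (mod 4) appears to even power.
All primes ≡ 3 (mod 4) appear to even power.
Search a = 0, 1, 2, … for 1594 - a² a perfect square: first hit at a = 15: 1594 - 225 = 1369 = 37².
1594 = 15² + 37² = 225 + 1369 ✓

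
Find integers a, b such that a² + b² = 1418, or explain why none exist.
7² + 37² (a=7, b=37)

Factorization: 1418 = 2 × 709
By Fermat: n is sum of two squares iff every prime p ≡ 3 (mod 4) appears to even power.
All primes ≡ 3 (mod 4) appear to even power.
Search a = 0, 1, 2, … for 1418 - a² a perfect square: first hit at a = 7: 1418 - 49 = 1369 = 37².
1418 = 7² + 37² = 49 + 1369 ✓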